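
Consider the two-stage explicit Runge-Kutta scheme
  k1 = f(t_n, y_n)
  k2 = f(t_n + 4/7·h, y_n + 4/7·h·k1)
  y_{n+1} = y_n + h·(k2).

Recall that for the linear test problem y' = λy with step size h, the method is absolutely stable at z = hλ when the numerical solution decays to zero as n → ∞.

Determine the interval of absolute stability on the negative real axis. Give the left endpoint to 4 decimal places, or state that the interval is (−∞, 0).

z∈(-1.7500,0).

On y'=λy, z=hλ:
  k1=λy_n ⇒ h·k1=z·y_n;  k2=λ(1+4/7z)y_n ⇒ h·k2=z(1+4/7z)y_n
  y_{n+1}/y_n = 1 + z(1+4/7z) = 1 + z + 4/7z²
  ⇒ R(z) = 1 + z + 4/7z².

Need |R(x)|<1, x<0.
x=-1.43: |R|=0.7385
R=1: x+4/7x²=0 ⇒ x=−7/4=-1.7500; min R=1−1/(4·4/7)=0.5625>−1
Confirm numerically:
  x=-1.642: |R|=0.89867 <1
  x=-1.415: |R|=0.72913 <1
  x=-0.743: |R|=0.57246 <1
  x=-0.740: |R|=0.57291 <1
  x=-1.940: |R|=1.21063 >1
  x=-1.928: |R|=1.19611 >1
  x=-1.906: |R|=1.16991 >1
So |R|<1 on (-1.7500, 0).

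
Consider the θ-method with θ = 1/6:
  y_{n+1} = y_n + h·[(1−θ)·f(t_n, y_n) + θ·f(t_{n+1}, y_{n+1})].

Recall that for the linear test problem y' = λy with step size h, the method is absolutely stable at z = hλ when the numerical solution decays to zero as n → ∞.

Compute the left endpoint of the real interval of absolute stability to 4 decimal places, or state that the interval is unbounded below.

z* = -3.0000.

On y'=λy, z=hλ:
  y_{n+1} = y_n + z·[5/6·y_n + 1/6·y_{n+1}] ⇒ (1 − 1/6z)y_{n+1} = (1 + 5/6z)y_n
  ⇒ R(z) = (1 + 5/6z)/(1 − 1/6z).

Need |R(x)|<1, x<0.
x=-1.15: |R|=0.0350
R=−1: 1+5/6x = −1+1/6x ⇒ -2/3x=2 ⇒ x=2/(-2/3)=-3.0000
Confirm numerically:
  x=-2.431: |R|=0.73004 <1
  x=-2.193: |R|=0.60601 <1
  x=-1.359: |R|=0.10803 <1
  x=-3.402: |R|=1.17103 >1
  x=-3.384: |R|=1.16368 >1
  x=-3.228: |R|=1.09883 >1
So |R|<1 on (-3.0000, 0).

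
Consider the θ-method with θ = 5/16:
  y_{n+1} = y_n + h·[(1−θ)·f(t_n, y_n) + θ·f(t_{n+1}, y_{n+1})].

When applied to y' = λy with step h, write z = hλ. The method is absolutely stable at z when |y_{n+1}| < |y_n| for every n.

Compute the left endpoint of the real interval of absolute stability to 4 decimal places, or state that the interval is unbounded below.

Test eqn y'=λy, z=hλ:
  y_{n+1} = y_n + z·[11/16·y_n + 5/16·y_{n+1}] ⇒ (1 − 5/16z)y_{n+1} = (1 + 11/16z)y_n
  Hence R(z) = (1 + 11/16z)/(1 − 5/16z).

Find x<0 with |R(x)|<1.
x=-1.74: |R|=0.1271
R=−1: 1+11/16x = −1+5/16x ⇒ -3/8x=2 ⇒ x=2/(-3/8)=-5.3333
Confirm numerically:
  x=-4.752: |R|=0.91227 <1
  x=-2.959: |R|=0.53739 <1
  x=-2.349: |R|=0.35462 <1
  x=-5.932: |R|=1.07867 >1
  x=-5.598: |R|=1.03610 >1
Interval (-5.3333, 0).

z* = -5.3333.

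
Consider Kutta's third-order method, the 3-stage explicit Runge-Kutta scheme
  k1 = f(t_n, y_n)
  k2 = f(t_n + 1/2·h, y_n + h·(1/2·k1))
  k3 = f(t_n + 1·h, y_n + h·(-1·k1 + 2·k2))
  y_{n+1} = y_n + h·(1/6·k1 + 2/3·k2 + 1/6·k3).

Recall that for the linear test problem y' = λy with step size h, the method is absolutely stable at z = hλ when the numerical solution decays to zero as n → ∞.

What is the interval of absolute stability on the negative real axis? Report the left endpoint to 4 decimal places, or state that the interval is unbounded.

z∈(-2.5127,0).

With y'=λy (z=hλ):
  order 3, 3-stage ⇒ R(z)=1+z+z^2/2+z^3/6
  (e.g. R(-1.79)=-0.14384, |R|=0.14384)

Solve |R(x)|<1 on ℝ⁻.
x=-1.79: |R|=0.1438
|R(-2.66)|=1.2590 |R(-2.64)|=1.2218 |R(-1.48)|=0.0749
Bisect:
  x_lo=-2.8510 |R|=1.6491  x_hi=-0.3765 |R|=0.6855
  mid=-1.61374 |R|=0.01207 →hi
  mid=-2.23236 |R|=0.59478 →hi
  mid=-2.54167 |R|=1.04819 →lo
  mid=-2.38701 |R|=0.80490 →hi
  mid=-2.46434 |R|=0.92216 →hi
  mid=-2.50300 |R|=0.98405 →hi
  mid=-2.52233 |R|=1.01584 →lo
  mid=-2.51267 |R|=0.99987 →hi
  mid=-2.51750 |R|=1.00784 →lo
  mid=-2.51508 |R|=1.00385 →lo
  ...
  [-2.51282,-2.51267] ⇒ x*=-2.5127
So |R|<1 on (-2.5127, 0).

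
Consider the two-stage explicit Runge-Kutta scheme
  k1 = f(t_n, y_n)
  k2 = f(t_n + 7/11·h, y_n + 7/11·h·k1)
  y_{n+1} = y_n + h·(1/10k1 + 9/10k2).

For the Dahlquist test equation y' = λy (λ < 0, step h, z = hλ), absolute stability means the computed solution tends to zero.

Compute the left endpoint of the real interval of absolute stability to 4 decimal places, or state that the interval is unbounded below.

left endpoint -1.7460.

With y'=λy (z=hλ):
  k1=λy_n ⇒ h·k1=z·y_n;  k2=λ(1+7/11z)y_n ⇒ h·k2=z(1+7/11z)y_n
  y_{n+1}/y_n = 1 + 1/10z + 9/10z(1+7/11z) = 1 + z + 63/110z²
  ⇒ R(z) = 1 + z + 63/110z².

Boundary: |R(x)|=1, x<0.
x=-1.51: |R|=0.7959
R=1: x+63/110x²=0 ⇒ x=−110/63=-1.7460; min R=1−1/(4·63/110)=0.5635>−1
Confirm numerically:
  x=-1.648: |R|=0.90747 <1
  x=-1.015: |R|=0.57504 <1
  x=-0.772: |R|=0.56934 <1
  x=-0.708: |R|=0.57909 <1
  x=-2.154: |R|=1.50329 >1
  x=-2.098: |R|=1.42292 >1
  x=-2.065: |R|=1.37724 >1
Stable set (-1.7460, 0).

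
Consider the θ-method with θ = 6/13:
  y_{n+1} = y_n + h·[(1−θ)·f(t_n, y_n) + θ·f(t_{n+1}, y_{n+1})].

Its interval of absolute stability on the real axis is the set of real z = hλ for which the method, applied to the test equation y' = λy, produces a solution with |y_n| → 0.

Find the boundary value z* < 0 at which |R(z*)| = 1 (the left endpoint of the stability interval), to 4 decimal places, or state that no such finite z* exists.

left endpoint -26.0000.

On y'=λy, z=hλ:
  y_{n+1} = y_n + z·[7/13·y_n + 6/13·y_{n+1}] ⇒ (1 − 6/13z)y_{n+1} = (1 + 7/13z)y_n
  R(z) = (1 + 7/13z)/(1 − 6/13z).

Find x<0 with |R(x)|<1.
x=-1.61: |R|=0.0763
R=−1: 1+7/13x = −1+6/13x ⇒ -1/13x=2 ⇒ x=2/(-1/13)=-26.0000
Confirm numerically:
  x=-23.035: |R|=0.98039 <1
  x=-18.922: |R|=0.94406 <1
  x=-13.755: |R|=0.87182 <1
  x=-11.110: |R|=0.81308 <1
  x=-26.178: |R|=1.00105 >1
  x=-26.139: |R|=1.00082 >1
  x=-26.120: |R|=1.00071 >1
Interval (-26.0000, 0).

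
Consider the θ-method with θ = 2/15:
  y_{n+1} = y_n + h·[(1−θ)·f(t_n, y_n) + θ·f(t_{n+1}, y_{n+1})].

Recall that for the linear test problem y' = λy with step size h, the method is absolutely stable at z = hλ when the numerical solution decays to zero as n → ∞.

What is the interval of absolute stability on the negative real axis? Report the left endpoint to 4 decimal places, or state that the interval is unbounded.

(-2.7273, 0).

Set f=λy, z=hλ:
  y_{n+1} = y_n + z·[13/15·y_n + 2/15·y_{n+1}] ⇒ (1 − 2/15z)y_{n+1} = (1 + 13/15z)y_n
  Hence R(z) = (1 + 13/15z)/(1 − 2/15z).

Need |R(x)|<1, x<0.
x=-0.9: |R|=0.1964
R=−1: 1+13/15x = −1+2/15x ⇒ -11/15x=2 ⇒ x=2/(-11/15)=-2.7273
Confirm numerically:
  x=-2.679: |R|=0.97392 <1
  x=-1.872: |R|=0.49808 <1
  x=-1.563: |R|=0.29345 <1
  x=-3.062: |R|=1.17430 >1
  x=-2.818: |R|=1.04836 >1
  x=-2.805: |R|=1.04148 >1
Stable set (-2.7273, 0).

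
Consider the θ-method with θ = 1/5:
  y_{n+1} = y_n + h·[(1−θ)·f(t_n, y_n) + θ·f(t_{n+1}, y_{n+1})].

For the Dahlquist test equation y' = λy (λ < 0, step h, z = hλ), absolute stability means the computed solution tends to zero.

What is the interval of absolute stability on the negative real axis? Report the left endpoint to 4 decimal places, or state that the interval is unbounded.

Set f=λy, z=hλ:
  y_{n+1} = y_n + z·[4/5·y_n + 1/5·y_{n+1}] ⇒ (1 − 1/5z)y_{n+1} = (1 + 4/5z)y_n
  R(z) = (1 + 4/5z)/(1 − 1/5z).

Solve |R(x)|<1 on ℝ⁻.
x=-1.26: |R|=0.0064
R=−1: 1+4/5x = −1+1/5x ⇒ -3/5x=2 ⇒ x=2/(-3/5)=-3.3333
Confirm numerically:
  x=-3.002: |R|=0.87578 <1
  x=-2.257: |R|=0.55505 <1
  x=-2.174: |R|=0.51519 <1
  x=-1.469: |R|=0.13542 <1
  x=-3.913: |R|=1.19511 >1
  x=-3.642: |R|=1.10715 >1
  x=-3.528: |R|=1.06848 >1
Stable set (-3.3333, 0).

z∈(-3.3333,0).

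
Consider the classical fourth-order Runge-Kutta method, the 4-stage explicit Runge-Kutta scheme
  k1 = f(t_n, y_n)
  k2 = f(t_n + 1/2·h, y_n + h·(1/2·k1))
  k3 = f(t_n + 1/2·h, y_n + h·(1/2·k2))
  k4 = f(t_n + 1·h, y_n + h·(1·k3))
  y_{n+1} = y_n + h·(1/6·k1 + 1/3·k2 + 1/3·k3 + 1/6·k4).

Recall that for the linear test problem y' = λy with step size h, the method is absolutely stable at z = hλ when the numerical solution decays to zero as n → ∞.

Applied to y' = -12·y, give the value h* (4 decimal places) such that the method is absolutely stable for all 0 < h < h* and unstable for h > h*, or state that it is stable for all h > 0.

(-2.7853,0); λ=-12 ⇒ h* = 0.2321.

Test eqn y'=λy, z=hλ:
  order 4, 4-stage ⇒ R(z)=1+z+z^2/2+z^3/6+z^4/24
  (e.g. R(-0.56)=0.57163, |R|=0.57163)

Boundary: |R(x)|=1, x<0.
x=-0.56: |R|=0.5716
|R(-1.76)|=0.2800 |R(-1.64)|=0.2711 |R(-1.52)|=0.2723
Bisect:
  x_lo=-3.6079 |R|=3.1333  x_hi=-0.0509 |R|=0.9504
  mid=-1.82939 |R|=0.29023 →hi
  mid=-2.71864 |R|=0.90408 →hi
  mid=-3.16327 |R|=1.73634 →lo
  mid=-2.94096 |R|=1.26120 →lo
  mid=-2.82980 |R|=1.06920 →lo
  mid=-2.77422 |R|=0.98343 →hi
  mid=-2.80201 |R|=1.02550 →lo
  mid=-2.78812 |R|=1.00426 →lo
  mid=-2.78117 |R|=0.99380 →hi
  mid=-2.78464 |R|=0.99902 →hi
  ...
  [-2.78551,-2.78529] ⇒ x*=-2.7853
Stable set (-2.7853, 0).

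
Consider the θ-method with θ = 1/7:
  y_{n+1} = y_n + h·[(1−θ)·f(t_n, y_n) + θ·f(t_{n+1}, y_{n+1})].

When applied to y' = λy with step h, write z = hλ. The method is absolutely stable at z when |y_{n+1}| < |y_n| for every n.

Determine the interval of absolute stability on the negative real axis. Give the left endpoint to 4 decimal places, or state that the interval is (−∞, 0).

z∈(-2.8000,0).

Test eqn y'=λy, z=hλ:
  y_{n+1} = y_n + z·[6/7·y_n + 1/7·y_{n+1}] ⇒ (1 − 1/7z)y_{n+1} = (1 + 6/7z)y_n
  ⇒ R(z) = (1 + 6/7z)/(1 − 1/7z).

Find x<0 with |R(x)|<1.
x=-0.65: |R|=0.4052
R=−1: 1+6/7x = −1+1/7x ⇒ -5/7x=2 ⇒ x=2/(-5/7)=-2.8000
Confirm numerically:
  x=-2.417: |R|=0.79664 <1
  x=-2.299: |R|=0.73062 <1
  x=-2.285: |R|=0.72267 <1
  x=-1.831: |R|=0.45136 <1
  x=-3.326: |R|=1.25470 >1
  x=-3.266: |R|=1.22696 >1
  x=-3.009: |R|=1.10441 >1
Interval (-2.8000, 0).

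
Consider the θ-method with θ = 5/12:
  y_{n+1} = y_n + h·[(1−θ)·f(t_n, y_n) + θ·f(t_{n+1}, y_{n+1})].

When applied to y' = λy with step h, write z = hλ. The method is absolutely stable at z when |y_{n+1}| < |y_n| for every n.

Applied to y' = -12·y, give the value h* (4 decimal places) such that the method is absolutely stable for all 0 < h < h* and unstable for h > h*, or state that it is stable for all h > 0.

(-12.0000,0); λ=-12 ⇒ h* = (12)/12 = 1.0000.

On y'=λy, z=hλ:
  y_{n+1} = y_n + z·[7/12·y_n + 5/12·y_{n+1}] ⇒ (1 − 5/12z)y_{n+1} = (1 + 7/12z)y_n
  R(z) = (1 + 7/12z)/(1 − 5/12z).

Boundary: |R(x)|=1, x<0.
x=-0.77: |R|=0.4170
R=−1: 1+7/12x = −1+5/12x ⇒ -1/6x=2 ⇒ x=2/(-1/6)=-12.0000
Confirm numerically:
  x=-10.325: |R|=0.94735 <1
  x=-9.787: |R|=0.92737 <1
  x=-9.179: |R|=0.90255 <1
  x=-12.270: |R|=1.00736 >1
  x=-12.234: |R|=1.00640 >1
  x=-12.054: |R|=1.00149 >1
Stable set (-12.0000, 0).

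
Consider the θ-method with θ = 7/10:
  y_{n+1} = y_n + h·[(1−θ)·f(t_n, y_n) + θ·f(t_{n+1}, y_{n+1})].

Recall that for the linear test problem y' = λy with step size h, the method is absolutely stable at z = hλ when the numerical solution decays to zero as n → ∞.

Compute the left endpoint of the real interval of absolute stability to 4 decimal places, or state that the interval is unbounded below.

interval (−∞, 0).

On y'=λy, z=hλ:
  y_{n+1} = y_n + z·[3/10·y_n + 7/10·y_{n+1}] ⇒ (1 − 7/10z)y_{n+1} = (1 + 3/10z)y_n
  R(z) = (1 + 3/10z)/(1 − 7/10z).

Boundary: |R(x)|=1, x<0.
x=-1.67: |R|=0.2301
x=-2: |R|=0.1667
x=-10: |R|=0.2500
x=-100: |R|=0.4085
θ=7/10≥1/2 ⇒ |1+3/10x|<|1−7/10x| ∀x<0 ⇒ unbounded interval.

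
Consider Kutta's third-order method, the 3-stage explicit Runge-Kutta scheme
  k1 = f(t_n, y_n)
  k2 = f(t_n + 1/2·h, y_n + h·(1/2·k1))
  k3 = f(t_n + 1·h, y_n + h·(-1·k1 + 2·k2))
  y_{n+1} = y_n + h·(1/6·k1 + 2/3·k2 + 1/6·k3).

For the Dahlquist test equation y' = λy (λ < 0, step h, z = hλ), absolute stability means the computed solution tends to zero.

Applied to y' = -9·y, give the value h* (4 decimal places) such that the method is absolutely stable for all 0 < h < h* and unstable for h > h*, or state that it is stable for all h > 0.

With y'=λy (z=hλ):
  order 3, 3-stage ⇒ R(z)=1+z+z^2/2+z^3/6
  (e.g. R(-0.99)=0.33833, |R|=0.33833)

Need |R(x)|<1, x<0.
x=-0.99: |R|=0.3383
|R(-1.83)|=0.1770 |R(-1.42)|=0.1110 |R(-1.34)|=0.1568
Bisect:
  x_lo=-3.0454 |R|=2.1156  x_hi=-0.3529 |R|=0.7021
  mid=-1.69914 |R|=0.07319 →hi
  mid=-2.37227 |R|=0.78349 →hi
  mid=-2.70883 |R|=1.35275 →lo
  mid=-2.54055 |R|=1.04631 →lo
  mid=-2.45641 |R|=0.90975 →hi
  mid=-2.49848 |R|=0.97670 →hi
  mid=-2.51952 |R|=1.01117 →lo
  mid=-2.50900 |R|=0.99385 →hi
  mid=-2.51426 |R|=1.00249 →lo
  mid=-2.51163 |R|=0.99816 →hi
  ...
  [-2.51278,-2.51261] ⇒ x*=-2.5127
Interval (-2.5127, 0).

(-2.5127,0); λ=-9 ⇒ h* = 0.2792.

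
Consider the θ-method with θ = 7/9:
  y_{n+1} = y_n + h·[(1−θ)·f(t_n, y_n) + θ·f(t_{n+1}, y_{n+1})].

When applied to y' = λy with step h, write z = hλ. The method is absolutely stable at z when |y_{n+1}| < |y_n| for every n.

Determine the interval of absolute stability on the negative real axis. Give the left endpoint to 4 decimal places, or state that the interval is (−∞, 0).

With y'=λy (z=hλ):
  y_{n+1} = y_n + z·[2/9·y_n + 7/9·y_{n+1}] ⇒ (1 − 7/9z)y_{n+1} = (1 + 2/9z)y_n
  so R(z) = (1 + 2/9z)/(1 − 7/9z).

Find x<0 with |R(x)|<1.
x=-1.25: |R|=0.3662
x=-2: |R|=0.2174
x=-10: |R|=0.1392
x=-100: |R|=0.2694
θ=7/9≥1/2 ⇒ |1+2/9x|<|1−7/9x| ∀x<0 ⇒ interval (−∞,0).

unbounded; (−∞, 0).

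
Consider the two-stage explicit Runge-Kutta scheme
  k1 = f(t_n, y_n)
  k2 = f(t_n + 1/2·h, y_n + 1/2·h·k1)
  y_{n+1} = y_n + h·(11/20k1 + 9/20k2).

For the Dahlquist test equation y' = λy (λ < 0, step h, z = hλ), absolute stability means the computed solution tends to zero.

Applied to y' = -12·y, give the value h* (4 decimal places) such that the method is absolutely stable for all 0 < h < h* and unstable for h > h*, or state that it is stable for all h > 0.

Test eqn y'=λy, z=hλ:
  k1=λy_n ⇒ h·k1=z·y_n;  k2=λ(1+1/2z)y_n ⇒ h·k2=z(1+1/2z)y_n
  y_{n+1}/y_n = 1 + 11/20z + 9/20z(1+1/2z) = 1 + z + 9/40z²
  ⇒ R(z) = 1 + z + 9/40z².

Need |R(x)|<1, x<0.
x=-0.38: |R|=0.6525
R=1: x+9/40x²=0 ⇒ x=−40/9=-4.4444; min R=1−1/(4·9/40)=-0.1111>−1
Confirm numerically:
  x=-3.757: |R|=0.41889 <1
  x=-3.130: |R|=0.07430 <1
  x=-2.295: |R|=0.10992 <1
  x=-5.005: |R|=1.63126 >1
  x=-4.824: |R|=1.41197 >1
  x=-4.662: |R|=1.22820 >1
Interval (-4.4444, 0).

(-4.4444,0); λ=-12 ⇒ h* = (40/9)/12 = 0.3704.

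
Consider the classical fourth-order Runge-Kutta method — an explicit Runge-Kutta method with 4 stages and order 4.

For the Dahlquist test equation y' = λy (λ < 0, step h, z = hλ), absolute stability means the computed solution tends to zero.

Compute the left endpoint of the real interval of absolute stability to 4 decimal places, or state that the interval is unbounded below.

z* = -2.7853.

On y'=λy, z=hλ:
  order 4, 4-stage ⇒ R(z)=1+z+z^2/2+z^3/6+z^4/24
  (e.g. R(-1.31)=0.29608, |R|=0.29608)

Solve |R(x)|<1 on ℝ⁻.
x=-1.31: |R|=0.2961
|R(-2.4)|=0.5584 |R(-0.71)|=0.4930
Bisect:
  x_lo=-3.5490 |R|=2.9085  x_hi=-0.3300 |R|=0.7190
  mid=-1.93948 |R|=0.31495 →hi
  mid=-2.74422 |R|=0.93981 →hi
  mid=-3.14659 |R|=1.69610 →lo
  mid=-2.94540 |R|=1.26947 →lo
  mid=-2.84481 |R|=1.09350 →lo
  mid=-2.79451 |R|=1.01399 →lo
  mid=-2.76936 |R|=0.97625 →hi
  mid=-2.78194 |R|=0.99495 →hi
  ...
  [-2.78547,-2.78528] ⇒ x*=-2.7853
Interval (-2.7853, 0).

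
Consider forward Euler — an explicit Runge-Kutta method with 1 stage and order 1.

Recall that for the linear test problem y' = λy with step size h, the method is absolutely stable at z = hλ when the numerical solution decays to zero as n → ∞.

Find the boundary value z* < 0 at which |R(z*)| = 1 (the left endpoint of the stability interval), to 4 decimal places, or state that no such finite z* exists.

left endpoint -2.0000.

Test eqn y'=λy, z=hλ:
  order 1, 1-stage ⇒ R(z)=1+z
  (e.g. R(-0.35)=0.65000, |R|=0.65000)

Solve |R(x)|<1 on ℝ⁻.
x=-0.35: |R|=0.6500
|R(-2.32)|=1.3200 |R(-2.22)|=1.2200 |R(-1.73)|=0.7300
Bisect:
  x_lo=-2.6395 |R|=1.6395  x_hi=-0.2349 |R|=0.7651
  mid=-1.43721 |R|=0.43721 →hi
  mid=-2.03836 |R|=1.03836 →lo
  mid=-1.73778 |R|=0.73778 →hi
  mid=-1.88807 |R|=0.88807 →hi
  mid=-1.96321 |R|=0.96321 →hi
  mid=-2.00078 |R|=1.00078 →lo
  mid=-1.98200 |R|=0.98200 →hi
  mid=-1.99139 |R|=0.99139 →hi
  mid=-1.99609 |R|=0.99609 →hi
  mid=-1.99844 |R|=0.99844 →hi
  ...
  [-2.00005,-1.99990] ⇒ x*=-2.0000
Interval (-2.0000, 0).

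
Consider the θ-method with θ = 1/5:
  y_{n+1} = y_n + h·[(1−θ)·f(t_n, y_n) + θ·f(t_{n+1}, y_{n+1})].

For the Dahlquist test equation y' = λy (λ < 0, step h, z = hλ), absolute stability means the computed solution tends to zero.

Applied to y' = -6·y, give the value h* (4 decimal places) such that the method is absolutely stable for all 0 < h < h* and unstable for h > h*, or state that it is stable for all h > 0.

(-3.3333,0); λ=-6 ⇒ h* = (10/3)/6 = 0.5556.

Set f=λy, z=hλ:
  y_{n+1} = y_n + z·[4/5·y_n + 1/5·y_{n+1}] ⇒ (1 − 1/5z)y_{n+1} = (1 + 4/5z)y_n
  ⇒ R(z) = (1 + 4/5z)/(1 − 1/5z).

Solve |R(x)|<1 on ℝ⁻.
x=-0.4: |R|=0.6296
R=−1: 1+4/5x = −1+1/5x ⇒ -3/5x=2 ⇒ x=2/(-3/5)=-3.3333
Confirm numerically:
  x=-2.416: |R|=0.62891 <1
  x=-1.724: |R|=0.28198 <1
  x=-1.594: |R|=0.20867 <1
  x=-3.911: |R|=1.19448 >1
  x=-3.831: |R|=1.16906 >1
  x=-3.452: |R|=1.04212 >1
Interval (-3.3333, 0).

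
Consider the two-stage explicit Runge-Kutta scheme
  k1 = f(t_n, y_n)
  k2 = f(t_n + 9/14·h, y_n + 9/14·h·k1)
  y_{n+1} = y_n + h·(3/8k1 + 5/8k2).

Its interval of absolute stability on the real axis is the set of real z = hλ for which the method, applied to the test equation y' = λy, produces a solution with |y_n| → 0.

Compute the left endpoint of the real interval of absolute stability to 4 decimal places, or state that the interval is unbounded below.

Test eqn y'=λy, z=hλ:
  k1=λy_n ⇒ h·k1=z·y_n;  k2=λ(1+9/14z)y_n ⇒ h·k2=z(1+9/14z)y_n
  y_{n+1}/y_n = 1 + 3/8z + 5/8z(1+9/14z) = 1 + z + 45/112z²
  R(z) = 1 + z + 45/112z².

Find x<0 with |R(x)|<1.
x=-0.69: |R|=0.5013
R=1: x+45/112x²=0 ⇒ x=−112/45=-2.4889; min R=1−1/(4·45/112)=0.3778>−1
Confirm numerically:
  x=-1.786: |R|=0.49561 <1
  x=-1.598: |R|=0.42800 <1
  x=-1.076: |R|=0.38918 <1
  x=-2.647: |R|=1.16816 >1
  x=-2.541: |R|=1.05320 >1
So |R|<1 on (-2.4889, 0).

z* = -2.4889.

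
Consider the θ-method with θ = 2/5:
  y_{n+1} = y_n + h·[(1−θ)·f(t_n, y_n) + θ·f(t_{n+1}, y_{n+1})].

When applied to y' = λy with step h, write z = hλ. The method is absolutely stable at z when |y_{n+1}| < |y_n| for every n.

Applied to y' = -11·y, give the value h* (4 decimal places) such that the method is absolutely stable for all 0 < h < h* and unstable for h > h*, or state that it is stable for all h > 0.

(-10.0000,0); λ=-11 ⇒ h* = (10)/11 = 0.9091.

On y'=λy, z=hλ:
  y_{n+1} = y_n + z·[3/5·y_n + 2/5·y_{n+1}] ⇒ (1 − 2/5z)y_{n+1} = (1 + 3/5z)y_n
  ⇒ R(z) = (1 + 3/5z)/(1 − 2/5z).

Boundary: |R(x)|=1, x<0.
x=-1.43: |R|=0.0903
R=−1: 1+3/5x = −1+2/5x ⇒ -1/5x=2 ⇒ x=2/(-1/5)=-10.0000
Confirm numerically:
  x=-9.727: |R|=0.98884 <1
  x=-8.829: |R|=0.94832 <1
  x=-6.408: |R|=0.79838 <1
  x=-5.016: |R|=0.66844 <1
  x=-10.556: |R|=1.02129 >1
  x=-10.286: |R|=1.01118 >1
  x=-10.272: |R|=1.01065 >1
Stable set (-10.0000, 0).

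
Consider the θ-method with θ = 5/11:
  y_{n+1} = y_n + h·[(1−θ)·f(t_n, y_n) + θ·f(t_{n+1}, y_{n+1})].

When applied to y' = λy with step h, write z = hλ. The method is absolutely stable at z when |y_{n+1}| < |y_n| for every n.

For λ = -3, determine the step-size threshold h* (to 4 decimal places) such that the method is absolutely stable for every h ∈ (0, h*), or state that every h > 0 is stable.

(-22.0000,0); λ=-3 ⇒ h* = (22)/3 = 7.3333.

On y'=λy, z=hλ:
  y_{n+1} = y_n + z·[6/11·y_n + 5/11·y_{n+1}] ⇒ (1 − 5/11z)y_{n+1} = (1 + 6/11z)y_n
  Hence R(z) = (1 + 6/11z)/(1 − 5/11z).

Need |R(x)|<1, x<0.
x=-1.05: |R|=0.2892
R=−1: 1+6/11x = −1+5/11x ⇒ -1/11x=2 ⇒ x=2/(-1/11)=-22.0000
Confirm numerically:
  x=-15.399: |R|=0.92498 <1
  x=-12.231: |R|=0.86461 <1
  x=-10.581: |R|=0.82131 <1
  x=-10.120: |R|=0.80714 <1
  x=-22.519: |R|=1.00420 >1
  x=-22.309: |R|=1.00252 >1
  x=-22.027: |R|=1.00022 >1
So |R|<1 on (-22.0000, 0).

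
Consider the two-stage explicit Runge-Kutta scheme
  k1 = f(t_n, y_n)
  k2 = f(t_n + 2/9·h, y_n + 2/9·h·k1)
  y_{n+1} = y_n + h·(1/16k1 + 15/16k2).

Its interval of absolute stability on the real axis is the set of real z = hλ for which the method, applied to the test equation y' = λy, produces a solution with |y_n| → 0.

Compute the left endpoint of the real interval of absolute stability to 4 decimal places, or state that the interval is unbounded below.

On y'=λy, z=hλ:
  k1=λy_n ⇒ h·k1=z·y_n;  k2=λ(1+2/9z)y_n ⇒ h·k2=z(1+2/9z)y_n
  y_{n+1}/y_n = 1 + 1/16z + 15/16z(1+2/9z) = 1 + z + 5/24z²
  ⇒ R(z) = 1 + z + 5/24z².

Boundary: |R(x)|=1, x<0.
x=-1.79: |R|=0.1225
R=1: x+5/24x²=0 ⇒ x=−24/5=-4.8000; min R=1−1/(4·5/24)=-0.2000>−1
Confirm numerically:
  x=-4.664: |R|=0.86785 <1
  x=-4.614: |R|=0.82121 <1
  x=-3.097: |R|=0.09879 <1
  x=-2.201: |R|=0.19175 <1
  x=-5.312: |R|=1.56661 >1
  x=-4.843: |R|=1.04339 >1
Interval (-4.8000, 0).

z* = -4.8000.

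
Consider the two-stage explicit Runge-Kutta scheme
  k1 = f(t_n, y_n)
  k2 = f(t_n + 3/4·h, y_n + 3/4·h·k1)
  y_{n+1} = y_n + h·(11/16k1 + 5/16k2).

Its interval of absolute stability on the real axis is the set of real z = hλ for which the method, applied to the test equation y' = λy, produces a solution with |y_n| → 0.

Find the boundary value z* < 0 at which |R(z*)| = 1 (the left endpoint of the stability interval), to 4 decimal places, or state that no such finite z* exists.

z* = -4.2667.

Test eqn y'=λy, z=hλ:
  k1=λy_n ⇒ h·k1=z·y_n;  k2=λ(1+3/4z)y_n ⇒ h·k2=z(1+3/4z)y_n
  y_{n+1}/y_n = 1 + 11/16z + 5/16z(1+3/4z) = 1 + z + 15/64z²
  ⇒ R(z) = 1 + z + 15/64z².

Need |R(x)|<1, x<0.
x=-1.33: |R|=0.0846
R=1: x+15/64x²=0 ⇒ x=−64/15=-4.2667; min R=1−1/(4·15/64)=-0.0667>−1
Confirm numerically:
  x=-3.820: |R|=0.60009 <1
  x=-3.704: |R|=0.51154 <1
  x=-3.336: |R|=0.27233 <1
  x=-1.855: |R|=0.04851 <1
  x=-4.830: |R|=1.63771 >1
  x=-4.589: |R|=1.34668 >1
So |R|<1 on (-4.2667, 0).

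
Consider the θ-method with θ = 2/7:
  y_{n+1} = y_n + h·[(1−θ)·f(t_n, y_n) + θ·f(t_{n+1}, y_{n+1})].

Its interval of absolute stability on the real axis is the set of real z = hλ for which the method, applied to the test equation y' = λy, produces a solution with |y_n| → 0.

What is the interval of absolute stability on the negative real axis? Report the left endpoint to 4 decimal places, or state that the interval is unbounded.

(-4.6667, 0).

Test eqn y'=λy, z=hλ:
  y_{n+1} = y_n + z·[5/7·y_n + 2/7·y_{n+1}] ⇒ (1 − 2/7z)y_{n+1} = (1 + 5/7z)y_n
  so R(z) = (1 + 5/7z)/(1 − 2/7z).

Boundary: |R(x)|=1, x<0.
x=-1.38: |R|=0.0102
R=−1: 1+5/7x = −1+2/7x ⇒ -3/7x=2 ⇒ x=2/(-3/7)=-4.6667
Confirm numerically:
  x=-4.477: |R|=0.96433 <1
  x=-3.236: |R|=0.68141 <1
  x=-3.053: |R|=0.63063 <1
  x=-2.736: |R|=0.53560 <1
  x=-5.229: |R|=1.09663 >1
  x=-4.957: |R|=1.05150 >1
  x=-4.829: |R|=1.02924 >1
Stable set (-4.6667, 0).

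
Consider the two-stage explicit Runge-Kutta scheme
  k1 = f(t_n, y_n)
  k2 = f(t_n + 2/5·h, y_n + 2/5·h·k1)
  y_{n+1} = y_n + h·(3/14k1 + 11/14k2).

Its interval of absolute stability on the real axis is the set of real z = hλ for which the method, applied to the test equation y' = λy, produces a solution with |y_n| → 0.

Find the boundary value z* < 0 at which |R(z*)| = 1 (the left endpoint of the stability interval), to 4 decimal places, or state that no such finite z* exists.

Set f=λy, z=hλ:
  k1=λy_n ⇒ h·k1=z·y_n;  k2=λ(1+2/5z)y_n ⇒ h·k2=z(1+2/5z)y_n
  y_{n+1}/y_n = 1 + 3/14z + 11/14z(1+2/5z) = 1 + z + 11/35z²
  ⇒ R(z) = 1 + z + 11/35z².

Solve |R(x)|<1 on ℝ⁻.
x=-1.19: |R|=0.2551
R=1: x+11/35x²=0 ⇒ x=−35/11=-3.1818; min R=1−1/(4·11/35)=0.2045>−1
Confirm numerically:
  x=-3.056: |R|=0.87916 <1
  x=-2.731: |R|=0.61306 <1
  x=-2.536: |R|=0.48526 <1
  x=-3.476: |R|=1.32138 >1
  x=-3.452: |R|=1.29312 >1
So |R|<1 on (-3.1818, 0).

left endpoint -3.1818.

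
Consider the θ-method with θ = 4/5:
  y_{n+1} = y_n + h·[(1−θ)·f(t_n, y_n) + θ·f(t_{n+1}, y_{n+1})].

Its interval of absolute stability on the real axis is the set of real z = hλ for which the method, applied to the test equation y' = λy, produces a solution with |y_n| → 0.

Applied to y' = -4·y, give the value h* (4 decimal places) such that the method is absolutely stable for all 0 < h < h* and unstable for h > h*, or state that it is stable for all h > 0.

Set f=λy, z=hλ:
  y_{n+1} = y_n + z·[1/5·y_n + 4/5·y_{n+1}] ⇒ (1 − 4/5z)y_{n+1} = (1 + 1/5z)y_n
  so R(z) = (1 + 1/5z)/(1 − 4/5z).

Need |R(x)|<1, x<0.
x=-1.56: |R|=0.3060
x=-2: |R|=0.2308
x=-10: |R|=0.1111
x=-100: |R|=0.2346
θ=4/5≥1/2 ⇒ |1+1/5x|<|1−4/5x| ∀x<0 ⇒ interval (−∞,0).

interval (−∞, 0). Any h>0 works for λ=-4.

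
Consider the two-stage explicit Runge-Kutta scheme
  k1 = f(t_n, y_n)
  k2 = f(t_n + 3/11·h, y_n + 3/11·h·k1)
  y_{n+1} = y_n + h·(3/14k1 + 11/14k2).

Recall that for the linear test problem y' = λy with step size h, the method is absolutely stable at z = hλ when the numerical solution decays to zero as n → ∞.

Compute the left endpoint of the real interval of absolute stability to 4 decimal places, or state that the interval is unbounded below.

left endpoint -4.6667.

With y'=λy (z=hλ):
  k1=λy_n ⇒ h·k1=z·y_n;  k2=λ(1+3/11z)y_n ⇒ h·k2=z(1+3/11z)y_n
  y_{n+1}/y_n = 1 + 3/14z + 11/14z(1+3/11z) = 1 + z + 3/14z²
  ⇒ R(z) = 1 + z + 3/14z².

Find x<0 with |R(x)|<1.
x=-1.21: |R|=0.1037
R=1: x+3/14x²=0 ⇒ x=−14/3=-4.6667; min R=1−1/(4·3/14)=-0.1667>−1
Confirm numerically:
  x=-4.073: |R|=0.48186 <1
  x=-3.022: |R|=0.06504 <1
  x=-2.796: |R|=0.12080 <1
  x=-2.562: |R|=0.15546 <1
  x=-5.209: |R|=1.60536 >1
  x=-4.986: |R|=1.34118 >1
  x=-4.771: |R|=1.10667 >1
Stable set (-4.6667, 0).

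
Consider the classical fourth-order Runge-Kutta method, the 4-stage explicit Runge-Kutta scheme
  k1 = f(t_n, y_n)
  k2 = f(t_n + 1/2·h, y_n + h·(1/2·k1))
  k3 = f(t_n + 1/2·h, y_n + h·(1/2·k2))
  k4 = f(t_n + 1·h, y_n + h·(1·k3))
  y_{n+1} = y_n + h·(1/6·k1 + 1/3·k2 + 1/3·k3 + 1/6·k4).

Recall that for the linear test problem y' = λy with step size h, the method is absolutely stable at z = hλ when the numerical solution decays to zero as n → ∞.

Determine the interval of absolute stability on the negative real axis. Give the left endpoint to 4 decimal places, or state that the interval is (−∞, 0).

Test eqn y'=λy, z=hλ:
  order 4, 4-stage ⇒ R(z)=1+z+z^2/2+z^3/6+z^4/24
  (e.g. R(-0.32)=0.72618, |R|=0.72618)

Solve |R(x)|<1 on ℝ⁻.
x=-0.32: |R|=0.7262
|R(-2.23)|=0.4386 |R(-1.49)|=0.2741 |R(-1.2)|=0.3184
Bisect:
  x_lo=-3.3776 |R|=2.3272  x_hi=-0.2622 |R|=0.7694
  mid=-1.81987 |R|=0.28858 →hi
  mid=-2.59873 |R|=0.75327 →hi
  mid=-2.98816 |R|=1.35149 →lo
  mid=-2.79344 |R|=1.01236 →lo
  mid=-2.69609 |R|=0.87363 →hi
  mid=-2.74477 |R|=0.94060 →hi
  mid=-2.76910 |R|=0.97587 →hi
  mid=-2.78127 |R|=0.99396 →hi
  ...
  [-2.78546,-2.78527] ⇒ x*=-2.7853
Interval (-2.7853, 0).

z∈(-2.7853,0).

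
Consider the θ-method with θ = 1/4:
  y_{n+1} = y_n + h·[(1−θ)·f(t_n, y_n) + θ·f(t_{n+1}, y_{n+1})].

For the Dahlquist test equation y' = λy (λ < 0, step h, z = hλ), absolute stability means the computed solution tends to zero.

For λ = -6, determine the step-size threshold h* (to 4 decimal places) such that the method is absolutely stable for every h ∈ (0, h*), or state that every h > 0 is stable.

Test eqn y'=λy, z=hλ:
  y_{n+1} = y_n + z·[3/4·y_n + 1/4·y_{n+1}] ⇒ (1 − 1/4z)y_{n+1} = (1 + 3/4z)y_n
  Hence R(z) = (1 + 3/4z)/(1 − 1/4z).

Find x<0 with |R(x)|<1.
x=-1.39: |R|=0.0315
R=−1: 1+3/4x = −1+1/4x ⇒ -1/2x=2 ⇒ x=2/(-1/2)=-4.0000
Confirm numerically:
  x=-2.757: |R|=0.63209 <1
  x=-2.466: |R|=0.52552 <1
  x=-1.794: |R|=0.23852 <1
  x=-1.660: |R|=0.17314 <1
  x=-4.394: |R|=1.09388 >1
  x=-4.303: |R|=1.07299 >1
  x=-4.154: |R|=1.03777 >1
So |R|<1 on (-4.0000, 0).

(-4.0000,0); λ=-6 ⇒ h* = (4)/6 = 0.6667.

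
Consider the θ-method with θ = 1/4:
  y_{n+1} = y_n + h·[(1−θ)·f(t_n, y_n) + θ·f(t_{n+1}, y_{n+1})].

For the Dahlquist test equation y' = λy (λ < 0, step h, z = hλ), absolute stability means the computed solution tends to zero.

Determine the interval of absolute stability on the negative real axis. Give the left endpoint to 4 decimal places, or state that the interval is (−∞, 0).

On y'=λy, z=hλ:
  y_{n+1} = y_n + z·[3/4·y_n + 1/4·y_{n+1}] ⇒ (1 − 1/4z)y_{n+1} = (1 + 3/4z)y_n
  so R(z) = (1 + 3/4z)/(1 − 1/4z).

Need |R(x)|<1, x<0.
x=-0.79: |R|=0.3403
R=−1: 1+3/4x = −1+1/4x ⇒ -1/2x=2 ⇒ x=2/(-1/2)=-4.0000
Confirm numerically:
  x=-3.023: |R|=0.72177 <1
  x=-2.837: |R|=0.65979 <1
  x=-2.028: |R|=0.34572 <1
  x=-1.785: |R|=0.23423 <1
  x=-4.357: |R|=1.08544 >1
  x=-4.344: |R|=1.08245 >1
Stable set (-4.0000, 0).

z∈(-4.0000,0).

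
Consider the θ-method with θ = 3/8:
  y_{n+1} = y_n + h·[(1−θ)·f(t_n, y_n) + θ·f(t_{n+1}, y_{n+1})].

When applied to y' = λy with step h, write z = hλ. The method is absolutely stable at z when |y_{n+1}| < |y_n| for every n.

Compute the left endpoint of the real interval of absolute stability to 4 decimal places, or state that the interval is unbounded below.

With y'=λy (z=hλ):
  y_{n+1} = y_n + z·[5/8·y_n + 3/8·y_{n+1}] ⇒ (1 − 3/8z)y_{n+1} = (1 + 5/8z)y_n
  ⇒ R(z) = (1 + 5/8z)/(1 − 3/8z).

Find x<0 with |R(x)|<1.
x=-1.47: |R|=0.0524
R=−1: 1+5/8x = −1+3/8x ⇒ -1/4x=2 ⇒ x=2/(-1/4)=-8.0000
Confirm numerically:
  x=-7.901: |R|=0.99375 <1
  x=-5.256: |R|=0.76910 <1
  x=-4.853: |R|=0.72100 <1
  x=-8.577: |R|=1.03421 >1
  x=-8.515: |R|=1.03071 >1
  x=-8.369: |R|=1.02229 >1
Interval (-8.0000, 0).

left endpoint -8.0000.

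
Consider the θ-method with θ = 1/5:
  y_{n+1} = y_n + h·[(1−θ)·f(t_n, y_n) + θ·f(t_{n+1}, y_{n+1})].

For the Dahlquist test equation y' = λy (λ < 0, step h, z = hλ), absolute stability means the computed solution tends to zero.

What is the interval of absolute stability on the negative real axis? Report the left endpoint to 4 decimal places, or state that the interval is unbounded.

With y'=λy (z=hλ):
  y_{n+1} = y_n + z·[4/5·y_n + 1/5·y_{n+1}] ⇒ (1 − 1/5z)y_{n+1} = (1 + 4/5z)y_n
  so R(z) = (1 + 4/5z)/(1 − 1/5z).

Boundary: |R(x)|=1, x<0.
x=-1.69: |R|=0.2631
R=−1: 1+4/5x = −1+1/5x ⇒ -3/5x=2 ⇒ x=2/(-3/5)=-3.3333
Confirm numerically:
  x=-2.450: |R|=0.64430 <1
  x=-1.919: |R|=0.38676 <1
  x=-1.709: |R|=0.27366 <1
  x=-1.498: |R|=0.15266 <1
  x=-3.758: |R|=1.14547 >1
  x=-3.428: |R|=1.03370 >1
Interval (-3.3333, 0).

z∈(-3.3333,0).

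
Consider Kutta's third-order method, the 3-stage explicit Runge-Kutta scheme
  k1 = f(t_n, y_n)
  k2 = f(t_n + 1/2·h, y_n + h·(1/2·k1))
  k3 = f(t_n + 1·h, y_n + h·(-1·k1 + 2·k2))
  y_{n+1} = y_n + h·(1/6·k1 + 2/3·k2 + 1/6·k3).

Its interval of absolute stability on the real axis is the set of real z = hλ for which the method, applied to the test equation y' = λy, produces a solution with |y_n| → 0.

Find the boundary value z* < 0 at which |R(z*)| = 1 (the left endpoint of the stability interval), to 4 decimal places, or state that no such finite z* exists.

left endpoint -2.5127.

On y'=λy, z=hλ:
  order 3, 3-stage ⇒ R(z)=1+z+z^2/2+z^3/6
  (e.g. R(-0.62)=0.53248, |R|=0.53248)

Solve |R(x)|<1 on ℝ⁻.
x=-0.62: |R|=0.5325
|R(-2.73)|=1.3946 |R(-1.13)|=0.2680 |R(-0.95)|=0.3584
Bisect:
  x_lo=-2.8857 |R|=1.7271  x_hi=-0.3717 |R|=0.6888
  mid=-1.62871 |R|=0.02244 →hi
  mid=-2.25721 |R|=0.62646 →hi
  mid=-2.57147 |R|=1.09920 →lo
  mid=-2.41434 |R|=0.84537 →hi
  mid=-2.49291 |R|=0.96768 →hi
  mid=-2.53219 |R|=1.03225 →lo
  mid=-2.51255 |R|=0.99967 →hi
  mid=-2.52237 |R|=1.01589 →lo
  mid=-2.51746 |R|=1.00776 →lo
  ...
  [-2.51285,-2.51270] ⇒ x*=-2.5127
Stable set (-2.5127, 0).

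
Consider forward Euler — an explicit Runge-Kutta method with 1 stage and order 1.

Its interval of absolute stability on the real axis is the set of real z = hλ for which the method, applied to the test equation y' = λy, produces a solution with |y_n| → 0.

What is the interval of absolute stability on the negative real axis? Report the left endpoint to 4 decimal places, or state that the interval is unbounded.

On y'=λy, z=hλ:
  order 1, 1-stage ⇒ R(z)=1+z
  (e.g. R(-0.9)=0.10000, |R|=0.10000)

Boundary: |R(x)|=1, x<0.
x=-0.9: |R|=0.1000
|R(-1.18)|=0.1800 |R(-1.05)|=0.0500 |R(-0.75)|=0.2500
Bisect:
  x_lo=-2.8581 |R|=1.8581  x_hi=-0.3337 |R|=0.6663
  mid=-1.59592 |R|=0.59592 →hi
  mid=-2.22702 |R|=1.22702 →lo
  mid=-1.91147 |R|=0.91147 →hi
  mid=-2.06924 |R|=1.06924 →lo
  mid=-1.99036 |R|=0.99036 →hi
  mid=-2.02980 |R|=1.02980 →lo
  mid=-2.01008 |R|=1.01008 →lo
  ...
  [-2.00006,-1.99991] ⇒ x*=-2.0000
Interval (-2.0000, 0).

z∈(-2.0000,0).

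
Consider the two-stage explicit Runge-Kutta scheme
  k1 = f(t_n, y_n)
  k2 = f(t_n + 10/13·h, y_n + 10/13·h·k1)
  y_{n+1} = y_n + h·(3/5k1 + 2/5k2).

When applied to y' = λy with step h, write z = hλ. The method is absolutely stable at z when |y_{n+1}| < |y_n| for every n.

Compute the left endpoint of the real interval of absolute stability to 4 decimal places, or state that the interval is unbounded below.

z* = -3.2500.

With y'=λy (z=hλ):
  k1=λy_n ⇒ h·k1=z·y_n;  k2=λ(1+10/13z)y_n ⇒ h·k2=z(1+10/13z)y_n
  y_{n+1}/y_n = 1 + 3/5z + 2/5z(1+10/13z) = 1 + z + 4/13z²
  R(z) = 1 + z + 4/13z².

Boundary: |R(x)|=1, x<0.
x=-0.35: |R|=0.6877
R=1: x+4/13x²=0 ⇒ x=−13/4=-3.2500; min R=1−1/(4·4/13)=0.1875>−1
Confirm numerically:
  x=-2.527: |R|=0.43784 <1
  x=-1.843: |R|=0.20212 <1
  x=-1.481: |R|=0.19388 <1
  x=-1.351: |R|=0.21060 <1
  x=-3.494: |R|=1.26232 >1
  x=-3.452: |R|=1.21456 >1
Interval (-3.2500, 0).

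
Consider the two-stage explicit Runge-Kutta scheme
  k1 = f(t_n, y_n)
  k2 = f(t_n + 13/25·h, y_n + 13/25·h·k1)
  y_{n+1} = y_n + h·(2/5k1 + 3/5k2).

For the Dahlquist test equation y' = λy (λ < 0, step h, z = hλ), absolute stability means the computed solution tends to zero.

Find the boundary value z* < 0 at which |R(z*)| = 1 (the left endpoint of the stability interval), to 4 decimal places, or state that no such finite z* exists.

With y'=λy (z=hλ):
  k1=λy_n ⇒ h·k1=z·y_n;  k2=λ(1+13/25z)y_n ⇒ h·k2=z(1+13/25z)y_n
  y_{n+1}/y_n = 1 + 2/5z + 3/5z(1+13/25z) = 1 + z + 39/125z²
  ⇒ R(z) = 1 + z + 39/125z².

Solve |R(x)|<1 on ℝ⁻.
x=-0.79: |R|=0.4047
R=1: x+39/125x²=0 ⇒ x=−125/39=-3.2051; min R=1−1/(4·39/125)=0.1987>−1
Confirm numerically:
  x=-2.791: |R|=0.63938 <1
  x=-2.532: |R|=0.46824 <1
  x=-1.930: |R|=0.23217 <1
  x=-3.423: |R|=1.23268 >1
  x=-3.380: |R|=1.18441 >1
Interval (-3.2051, 0).

z* = -3.2051.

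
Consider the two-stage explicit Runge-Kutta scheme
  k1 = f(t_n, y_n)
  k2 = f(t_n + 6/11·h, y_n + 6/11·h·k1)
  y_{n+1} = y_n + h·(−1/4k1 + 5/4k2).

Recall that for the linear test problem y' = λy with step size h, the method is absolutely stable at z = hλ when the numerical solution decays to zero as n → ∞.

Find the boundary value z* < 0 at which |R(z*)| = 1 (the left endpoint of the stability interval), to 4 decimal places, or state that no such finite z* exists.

left endpoint -1.4667.

Test eqn y'=λy, z=hλ:
  k1=λy_n ⇒ h·k1=z·y_n;  k2=λ(1+6/11z)y_n ⇒ h·k2=z(1+6/11z)y_n
  y_{n+1}/y_n = 1 − 1/4z + 5/4z(1+6/11z) = 1 + z + 15/22z²
  ⇒ R(z) = 1 + z + 15/22z².

Need |R(x)|<1, x<0.
x=-0.93: |R|=0.6597
R=1: x+15/22x²=0 ⇒ x=−22/15=-1.4667; min R=1−1/(4·15/22)=0.6333>−1
Confirm numerically:
  x=-1.160: |R|=0.75745 <1
  x=-0.623: |R|=0.64163 <1
  x=-1.959: |R|=1.65760 >1
  x=-1.636: |R|=1.18888 >1
Stable set (-1.4667, 0).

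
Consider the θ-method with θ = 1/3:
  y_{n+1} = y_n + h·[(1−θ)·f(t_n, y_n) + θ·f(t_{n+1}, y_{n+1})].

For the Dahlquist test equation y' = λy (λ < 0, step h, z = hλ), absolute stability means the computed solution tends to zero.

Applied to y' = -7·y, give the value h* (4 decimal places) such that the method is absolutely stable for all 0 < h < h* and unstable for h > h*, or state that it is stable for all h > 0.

With y'=λy (z=hλ):
  y_{n+1} = y_n + z·[2/3·y_n + 1/3·y_{n+1}] ⇒ (1 − 1/3z)y_{n+1} = (1 + 2/3z)y_n
  R(z) = (1 + 2/3z)/(1 − 1/3z).

Need |R(x)|<1, x<0.
x=-0.59: |R|=0.5070
R=−1: 1+2/3x = −1+1/3x ⇒ -1/3x=2 ⇒ x=2/(-1/3)=-6.0000
Confirm numerically:
  x=-4.391: |R|=0.78230 <1
  x=-4.243: |R|=0.75742 <1
  x=-4.073: |R|=0.72756 <1
  x=-3.737: |R|=0.66409 <1
  x=-6.588: |R|=1.06133 >1
  x=-6.547: |R|=1.05730 >1
  x=-6.294: |R|=1.03163 >1
So |R|<1 on (-6.0000, 0).

(-6.0000,0); λ=-7 ⇒ h* = (6)/7 = 0.8571.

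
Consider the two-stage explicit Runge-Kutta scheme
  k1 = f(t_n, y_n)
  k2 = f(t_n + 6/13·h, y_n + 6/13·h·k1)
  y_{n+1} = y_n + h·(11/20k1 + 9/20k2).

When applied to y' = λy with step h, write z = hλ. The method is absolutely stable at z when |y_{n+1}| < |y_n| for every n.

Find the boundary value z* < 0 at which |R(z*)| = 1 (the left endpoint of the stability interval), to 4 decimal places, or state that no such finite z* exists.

left endpoint -4.8148.

Test eqn y'=λy, z=hλ:
  k1=λy_n ⇒ h·k1=z·y_n;  k2=λ(1+6/13z)y_n ⇒ h·k2=z(1+6/13z)y_n
  y_{n+1}/y_n = 1 + 11/20z + 9/20z(1+6/13z) = 1 + z + 27/130z²
  so R(z) = 1 + z + 27/130z².

Boundary: |R(x)|=1, x<0.
x=-0.42: |R|=0.6166
R=1: x+27/130x²=0 ⇒ x=−130/27=-4.8148; min R=1−1/(4·27/130)=-0.2037>−1
Confirm numerically:
  x=-3.825: |R|=0.21367 <1
  x=-3.773: |R|=0.18361 <1
  x=-2.913: |R|=0.15061 <1
  x=-2.878: |R|=0.15771 <1
  x=-5.414: |R|=1.67375 >1
  x=-5.062: |R|=1.25988 >1
  x=-4.934: |R|=1.12214 >1
Stable set (-4.8148, 0).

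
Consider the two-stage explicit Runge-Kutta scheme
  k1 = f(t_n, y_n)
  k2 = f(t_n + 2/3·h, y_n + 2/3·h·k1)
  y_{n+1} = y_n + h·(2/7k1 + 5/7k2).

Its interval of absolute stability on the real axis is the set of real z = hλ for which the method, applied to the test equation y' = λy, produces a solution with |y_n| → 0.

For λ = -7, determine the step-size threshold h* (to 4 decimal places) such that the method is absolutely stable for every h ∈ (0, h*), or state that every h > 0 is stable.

Test eqn y'=λy, z=hλ:
  k1=λy_n ⇒ h·k1=z·y_n;  k2=λ(1+2/3z)y_n ⇒ h·k2=z(1+2/3z)y_n
  y_{n+1}/y_n = 1 + 2/7z + 5/7z(1+2/3z) = 1 + z + 10/21z²
  Hence R(z) = 1 + z + 10/21z².

Boundary: |R(x)|=1, x<0.
x=-1.52: |R|=0.5802
R=1: x+10/21x²=0 ⇒ x=−21/10=-2.1000; min R=1−1/(4·10/21)=0.4750>−1
Confirm numerically:
  x=-1.470: |R|=0.55900 <1
  x=-1.041: |R|=0.47504 <1
  x=-0.850: |R|=0.49405 <1
  x=-2.666: |R|=1.71855 >1
  x=-2.596: |R|=1.61315 >1
Stable set (-2.1000, 0).

(-2.1000,0); λ=-7 ⇒ h* = (21/10)/7 = 0.3000.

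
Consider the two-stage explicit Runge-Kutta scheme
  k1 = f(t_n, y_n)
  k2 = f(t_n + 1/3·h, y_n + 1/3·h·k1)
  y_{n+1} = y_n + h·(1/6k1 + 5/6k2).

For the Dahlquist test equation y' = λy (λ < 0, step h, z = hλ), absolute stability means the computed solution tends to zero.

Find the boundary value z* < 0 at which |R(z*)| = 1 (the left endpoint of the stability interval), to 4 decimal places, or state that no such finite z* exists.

z* = -3.6000.

Test eqn y'=λy, z=hλ:
  k1=λy_n ⇒ h·k1=z·y_n;  k2=λ(1+1/3z)y_n ⇒ h·k2=z(1+1/3z)y_n
  y_{n+1}/y_n = 1 + 1/6z + 5/6z(1+1/3z) = 1 + z + 5/18z²
  ⇒ R(z) = 1 + z + 5/18z².

Boundary: |R(x)|=1, x<0.
x=-1.33: |R|=0.1614
R=1: x+5/18x²=0 ⇒ x=−18/5=-3.6000; min R=1−1/(4·5/18)=0.1000>−1
Confirm numerically:
  x=-3.337: |R|=0.75621 <1
  x=-3.240: |R|=0.67600 <1
  x=-2.027: |R|=0.11431 <1
  x=-4.054: |R|=1.51125 >1
  x=-3.974: |R|=1.41285 >1
So |R|<1 on (-3.6000, 0).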